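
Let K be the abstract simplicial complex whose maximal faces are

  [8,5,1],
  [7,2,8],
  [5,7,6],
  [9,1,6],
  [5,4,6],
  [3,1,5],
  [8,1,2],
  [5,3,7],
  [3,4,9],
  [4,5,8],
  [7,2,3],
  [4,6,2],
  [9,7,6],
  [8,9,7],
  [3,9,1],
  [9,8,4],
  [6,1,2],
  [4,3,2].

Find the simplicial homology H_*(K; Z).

K has 9 vertices, 27 edges, 18 triangles.
rank ∂_0 = 0, rank ∂_1 = 8 ⇒ b_0 = 9 − 0 − 8 = 1; all invariant factors of ∂_1 are 1 so no torsion. So H_0 ≅ Z.
rank ∂_1 = 8, rank ∂_2 = 17 ⇒ b_1 = 27 − 8 − 17 = 2; all invariant factors of ∂_2 are 1 so no torsion. So H_1 ≅ Z^2.
rank ∂_2 = 17, rank ∂_3 = 0 ⇒ b_2 = 18 − 17 − 0 = 1. So H_2 ≅ Z.

H_0 ≅ Z,  H_1 ≅ Z^2,  H_2 ≅ Z.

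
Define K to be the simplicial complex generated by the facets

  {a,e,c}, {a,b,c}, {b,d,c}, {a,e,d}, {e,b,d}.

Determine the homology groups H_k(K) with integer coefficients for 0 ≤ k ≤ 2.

H_0 = Z,  H_1 = Z,  H_2 = 0.

Fix the vertex order a < b < c < d < e and write every simplex with vertices in increasing order. Then dim K = 2 and the simplices of K are:

  0-simplices (5): a, b, c, d, e
  1-simplices (10): ab, ac, ad, ae, bc, bd, be, cd, ce, de
  2-simplices (5): abc, ace, ade, bcd, bde

giving chain groups C_0 ≅ Z^5, C_1 ≅ Z^10, C_2 ≅ Z^5.

Boundary ∂_1: C_1 → C_0 maps an edge to its endpoints' difference, ∂[p,q] = q − p. For instance
  ∂cd = d − c.
As a 5×10 matrix over Z this has rank 4, with invariant factors (1,1,1,1).

The boundary map ∂_2: C_2 → C_1 maps a triangle to the signed sum of its edges. For instance
  ∂bde = de − be + bd,
  ∂bcd = cd − bd + bc.
As a 10×5 matrix over Z this has rank 5, with invariant factors (1,1,1,1,1).

Computing H_k = (kernel of ∂_k) / (image of ∂_{k+1}):

  H_0: rank C_0 − rank ∂_1 = 5 − 4 = 1, and the invariant factors of ∂_1 are all 1, so H_0 ≅ Z.
  H_1: rank ker ∂_1 − rank ∂_2 = (10 − 4) − 5 = 1, and the invariant factors of ∂_2 are all 1, so H_1 ≅ Z.
  H_2: rank ker ∂_2 − rank ∂_3 = (5 − 5) − 0 = 0, and there is no ∂_3, so H_2 ≅ 0.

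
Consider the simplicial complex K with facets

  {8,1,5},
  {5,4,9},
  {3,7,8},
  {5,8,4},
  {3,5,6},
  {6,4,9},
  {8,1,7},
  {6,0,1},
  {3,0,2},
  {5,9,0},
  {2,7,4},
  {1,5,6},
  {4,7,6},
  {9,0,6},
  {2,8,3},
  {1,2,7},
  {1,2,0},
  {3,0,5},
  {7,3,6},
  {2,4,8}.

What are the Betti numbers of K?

b_0 = 1, b_1 = 1, b_2 = 0.

Order the vertices as 0 < 1 < 2 < 3 < 4 < 5 < 6 < 7 < 8 < 9. Listing each simplex with vertices in this order, K has dimension 2 with simplices:

  0-simplices (10): [0], [1], [2], [3], [4], [5], [6], [7], [8], [9]
  1-simplices (30): (30 of them)
  2-simplices (20): (20 of them)

Hence C_0 ≅ Z^10, C_1 ≅ Z^30, C_2 ≅ Z^20.

∂_1: C_1 → C_0 maps an edge to its endpoints' difference, ∂[p,q] = q − p. For instance
  ∂[1,2] = [2] − [1].
The 10×30 boundary matrix has rank 9 and Smith normal form diag(1,1,1,1,1,1,1,1,1).

Boundary ∂_2: C_2 → C_1 acts by ∂[p,q,r] = [q,r] − [p,r] + [p,q]. For instance
  ∂[0,6,9] = [6,9] − [0,9] + [0,6],
  ∂[1,2,7] = [2,7] − [1,7] + [1,2].
As a 30×20 matrix over Z this has rank 20, with invariant factors (1,1,1,1,1,1,1,1,1,1,1,1,1,1,1,1,1,1,1,2).

Computing H_k = (kernel of ∂_k) / (image of ∂_{k+1}):

  H_0: rank C_0 − rank ∂_1 = 10 − 9 = 1, and the invariant factors of ∂_1 are all 1, so H_0 = Z.
  H_1: rank ker ∂_1 − rank ∂_2 = (30 − 9) − 20 = 1, and ∂_2 has invariant factor 2 > 1, so H_1 = Z ⊕ Z_2.
  H_2: rank ker ∂_2 − rank ∂_3 = (20 − 20) − 0 = 0, and there is no ∂_3, so H_2 = 0.

(K is a triangulation of the Klein bottle.)

Hence the Betti numbers are b_0 = 1, b_1 = 1, b_2 = 0.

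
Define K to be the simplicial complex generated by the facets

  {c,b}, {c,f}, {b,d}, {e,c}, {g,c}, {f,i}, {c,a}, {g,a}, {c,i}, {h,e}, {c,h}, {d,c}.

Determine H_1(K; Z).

H_1 = Z^4.

We work with the vertex ordering a < b < c < d < e < f < g < h < i. The simplices of K, each written with vertices in increasing order, are:

  0-simplices (9): a, b, c, d, e, f, g, h, i
  1-simplices (12): ac, ag, bc, bd, cd, ce, cf, cg, ch, ci, eh, fi

so the chain groups are C_0 ≅ Z^9, C_1 ≅ Z^12.

∂_1: C_1 → C_0 is given by ∂[p,q] = [q] − [p]. For instance
  ∂eh = h − e.
This gives a 9×12 integer matrix of rank 8; reducing to Smith normal form yields diagonal entries (1,1,1,1,1,1,1,1).

Now H_k = ker ∂_k / im ∂_{k+1}, so:

  H_1: rank ker ∂_1 − rank ∂_2 = (12 − 8) − 0 = 4, and there is no ∂_2, so H_1 = Z^4.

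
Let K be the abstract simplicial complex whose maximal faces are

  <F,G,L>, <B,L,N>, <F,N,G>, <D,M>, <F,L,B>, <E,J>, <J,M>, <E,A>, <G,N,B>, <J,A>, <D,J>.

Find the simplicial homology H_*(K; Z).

H_0 = Z^2,  H_1 = Z^3,  H_2 = 0.

Fix the vertex order A < B < D < E < F < G < J < L < M < N and write every simplex with vertices in increasing order. Then dim K = 2 and the simplices of K are:

  0-simplices (10): A, B, D, E, F, G, J, L, M, N
  1-simplices (16): AE, AJ, BF, BG, BL, BN, DJ, DM, EJ, FG, FL, FN, GL, GN, JM, LN
  2-simplices (5): BFL, BGN, BLN, FGL, FGN

giving chain groups C_0 ≅ Z^10, C_1 ≅ Z^16, C_2 ≅ Z^5.

The boundary map ∂_1: C_1 → C_0 is given by ∂[p,q] = [q] − [p]. For instance
  ∂FN = N − F.
This gives a 10×16 integer matrix of rank 8; reducing to Smith normal form yields diagonal entries (1,1,1,1,1,1,1,1).

∂_2: C_2 → C_1 sends each 2-simplex [p,q,r] to [q,r] − [p,r] + [p,q]. For instance
  ∂FGN = GN − FN + FG,
  ∂BGN = GN − BN + BG.
The resulting 16×5 matrix has rank 5, and its Smith normal form has invariant factors (1,1,1,1,1).

From H_k ≅ ker(∂_k) / im(∂_{k+1}) we obtain:

  H_0: rank C_0 − rank ∂_1 = 10 − 8 = 2, and the invariant factors of ∂_1 are all 1, so H_0 ≅ Z^2.
  H_1: rank ker ∂_1 − rank ∂_2 = (16 − 8) − 5 = 3, and the invariant factors of ∂_2 are all 1, so H_1 ≅ Z^3.
  H_2: rank ker ∂_2 − rank ∂_3 = (5 − 5) − 0 = 0, and there is no ∂_3, so H_2 ≅ 0.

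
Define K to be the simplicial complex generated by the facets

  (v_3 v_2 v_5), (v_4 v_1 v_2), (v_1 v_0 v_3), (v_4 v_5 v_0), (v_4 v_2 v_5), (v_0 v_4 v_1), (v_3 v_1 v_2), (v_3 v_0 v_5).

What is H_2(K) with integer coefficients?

We work with the vertex ordering v_0 < v_1 < v_2 < v_3 < v_4 < v_5. The simplices of K, each written with vertices in increasing order, are:

  0-simplices (6): [v_0], [v_1], [v_2], [v_3], [v_4], [v_5]
  1-simplices (12): [v_0,v_1], [v_0,v_3], [v_0,v_4], [v_0,v_5], [v_1,v_2], [v_1,v_3], [v_1,v_4], [v_2,v_3], [v_2,v_4], [v_2,v_5], [v_3,v_5], [v_4,v_5]
  2-simplices (8): [v_0,v_1,v_3], [v_0,v_1,v_4], [v_0,v_3,v_5], [v_0,v_4,v_5], [v_1,v_2,v_3], [v_1,v_2,v_4], [v_2,v_3,v_5], [v_2,v_4,v_5]

Hence C_0 ≅ Z^6, C_1 ≅ Z^12, C_2 ≅ Z^8.

Boundary ∂_1: C_1 → C_0 sends each edge [p,q] (with p < q) to q − p.
As a 6×12 matrix over Z this has rank 5, with invariant factors (1,1,1,1,1).

∂_2: C_2 → C_1 acts by ∂[p,q,r] = [q,r] − [p,r] + [p,q]. For instance
  ∂[v_1,v_2,v_3] = [v_2,v_3] − [v_1,v_3] + [v_1,v_2],
  ∂[v_0,v_4,v_5] = [v_4,v_5] − [v_0,v_5] + [v_0,v_4].
The resulting 12×8 matrix has rank 7, and its Smith normal form has invariant factors (1,1,1,1,1,1,1).

Reading off H_k = ker ∂_k / im ∂_{k+1}:

  H_2: rank ker ∂_2 − rank ∂_3 = (8 − 7) − 0 = 1, and there is no ∂_3, so H_2 = Z.

H_2 = Z.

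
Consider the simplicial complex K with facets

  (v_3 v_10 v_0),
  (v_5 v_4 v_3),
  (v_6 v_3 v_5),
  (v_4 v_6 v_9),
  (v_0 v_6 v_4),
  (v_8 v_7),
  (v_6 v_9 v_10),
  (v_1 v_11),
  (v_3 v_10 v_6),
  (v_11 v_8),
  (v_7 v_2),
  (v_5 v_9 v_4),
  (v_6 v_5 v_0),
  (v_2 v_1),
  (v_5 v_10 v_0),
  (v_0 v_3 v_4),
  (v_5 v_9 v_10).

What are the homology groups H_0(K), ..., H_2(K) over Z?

We work with the vertex ordering v_0 < v_1 < v_2 < v_3 < v_4 < v_5 < v_6 < v_7 < v_8 < v_9 < v_10 < v_11. The simplices of K, each written with vertices in increasing order, are:

  0-simplices (12): [v_0], [v_1], [v_2], [v_3], [v_4], [v_5], [v_6], [v_7], [v_8], [v_9], [v_10], [v_11]
  1-simplices (23): (23 of them)
  2-simplices (12): (12 of them)

Hence C_0 ≅ Z^12, C_1 ≅ Z^23, C_2 ≅ Z^12.

Boundary ∂_1: C_1 → C_0 maps an edge to its endpoints' difference, ∂[p,q] = q − p. For instance
  ∂[v_4,v_9] = [v_9] − [v_4].
The resulting 12×23 matrix has rank 10, and its Smith normal form has invariant factors (1,1,1,1,1,1,1,1,1,1).

Boundary ∂_2: C_2 → C_1 maps a triangle to the signed sum of its edges. For instance
  ∂[v_4,v_6,v_9] = [v_6,v_9] − [v_4,v_9] + [v_4,v_6],
  ∂[v_6,v_9,v_10] = [v_9,v_10] − [v_6,v_10] + [v_6,v_9].
The resulting 23×12 matrix has rank 12, and its Smith normal form has invariant factors (1,1,1,1,1,1,1,1,1,1,1,2).

Computing H_k = (kernel of ∂_k) / (image of ∂_{k+1}):

  H_0: rank C_0 − rank ∂_1 = 12 − 10 = 2, and the invariant factors of ∂_1 are all 1, so H_0 = Z^2.
  H_1: rank ker ∂_1 − rank ∂_2 = (23 − 10) − 12 = 1, and ∂_2 has invariant factor 2 > 1, so H_1 = Z × Z/2.
  H_2: rank ker ∂_2 − rank ∂_3 = (12 − 12) − 0 = 0, and there is no ∂_3, so H_2 = 0.

As a check, the Euler characteristic is 12 − 23 + 12 = 1, which agrees with 2 − 1 + 0 = 1.

H_0 ≅ Z^2,  H_1 ≅ Z × Z/2,  H_2 = 0.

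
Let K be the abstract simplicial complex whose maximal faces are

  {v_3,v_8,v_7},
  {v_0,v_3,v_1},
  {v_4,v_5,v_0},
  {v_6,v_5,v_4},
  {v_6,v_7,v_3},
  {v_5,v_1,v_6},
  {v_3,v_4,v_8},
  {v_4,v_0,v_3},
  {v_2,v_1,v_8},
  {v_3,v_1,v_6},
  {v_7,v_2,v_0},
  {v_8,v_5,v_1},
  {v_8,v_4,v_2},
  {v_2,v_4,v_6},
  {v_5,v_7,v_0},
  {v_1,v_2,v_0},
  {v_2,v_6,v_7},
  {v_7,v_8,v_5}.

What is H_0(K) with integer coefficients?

H_0 ≅ Z.

We work with the vertex ordering v_0 < v_1 < v_2 < v_3 < v_4 < v_5 < v_6 < v_7 < v_8. The simplices of K, each written with vertices in increasing order, are:

  0-simplices (9): [v_0], [v_1], [v_2], [v_3], [v_4], [v_5], [v_6], [v_7], [v_8]
  1-simplices (27): (27 of them)
  2-simplices (18): (18 of them)

Hence C_0 ≅ Z^9, C_1 ≅ Z^27, C_2 ≅ Z^18.

The boundary map ∂_1: C_1 → C_0 maps an edge to its endpoints' difference, ∂[p,q] = q − p. For instance
  ∂[v_7,v_8] = [v_8] − [v_7].
The resulting 9×27 matrix has rank 8, and its Smith normal form has invariant factors (1,1,1,1,1,1,1,1).

Boundary ∂_2: C_2 → C_1 sends each 2-simplex [p,q,r] to [q,r] − [p,r] + [p,q]. For instance
  ∂[v_4,v_5,v_6] = [v_5,v_6] − [v_4,v_6] + [v_4,v_5],
  ∂[v_2,v_6,v_7] = [v_6,v_7] − [v_2,v_7] + [v_2,v_6].
This gives a 27×18 integer matrix of rank 17; reducing to Smith normal form yields diagonal entries (1,1,1,1,1,1,1,1,1,1,1,1,1,1,1,1,1).

Reading off H_k = ker ∂_k / im ∂_{k+1}:

  H_0: rank C_0 − rank ∂_1 = 9 − 8 = 1, and the invariant factors of ∂_1 are all 1, so H_0 = Z.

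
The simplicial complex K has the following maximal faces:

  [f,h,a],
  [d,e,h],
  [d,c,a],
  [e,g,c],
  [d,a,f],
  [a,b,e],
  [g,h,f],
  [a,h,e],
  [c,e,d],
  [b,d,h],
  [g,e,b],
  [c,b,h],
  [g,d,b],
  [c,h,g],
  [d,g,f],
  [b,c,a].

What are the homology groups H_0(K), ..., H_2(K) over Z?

H_0 ≅ Z,  H_1 ≅ Z^2,  H_2 ≅ Z.

Order the vertices as a < b < c < d < e < f < g < h. Listing each simplex with vertices in this order, K has dimension 2 with simplices:

  0-simplices (8): a, b, c, d, e, f, g, h
  1-simplices (24): ab, ac, ad, ae, af, ah, bc, bd, be, bg, bh, cd, ce, cg, ch, de, df, dg, dh, eg, eh, fg, fh, gh
  2-simplices (16): abc, abe, acd, adf, aeh, afh, bch, bdg, bdh, beg, cde, ceg, cgh, deh, dfg, fgh

Hence C_0 ≅ Z^8, C_1 ≅ Z^24, C_2 ≅ Z^16.

Boundary ∂_1: C_1 → C_0 maps an edge to its endpoints' difference, ∂[p,q] = q − p. For instance
  ∂af = f − a.
This gives a 8×24 integer matrix of rank 7; reducing to Smith normal form yields diagonal entries (1,1,1,1,1,1,1).

∂_2: C_2 → C_1 acts by ∂[p,q,r] = [q,r] − [p,r] + [p,q]. For instance
  ∂abe = be − ae + ab,
  ∂cgh = gh − ch + cg.
The resulting 24×16 matrix has rank 15, and its Smith normal form has invariant factors (1,1,1,1,1,1,1,1,1,1,1,1,1,1,1).

From H_k ≅ ker(∂_k) / im(∂_{k+1}) we obtain:

  H_0: rank C_0 − rank ∂_1 = 8 − 7 = 1, and the invariant factors of ∂_1 are all 1, so H_0 ≅ Z.
  H_1: rank ker ∂_1 − rank ∂_2 = (24 − 7) − 15 = 2, and the invariant factors of ∂_2 are all 1, so H_1 ≅ Z^2.
  H_2: rank ker ∂_2 − rank ∂_3 = (16 − 15) − 0 = 1, and there is no ∂_3, so H_2 ≅ Z.

As a check, the Euler characteristic is 8 − 24 + 16 = 0, which agrees with 1 − 2 + 1 = 0.
(K is a triangulation of the torus T^2.)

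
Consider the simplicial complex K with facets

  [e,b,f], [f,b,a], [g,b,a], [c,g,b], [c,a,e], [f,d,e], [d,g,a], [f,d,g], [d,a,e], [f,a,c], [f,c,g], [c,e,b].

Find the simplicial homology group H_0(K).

We work with the vertex ordering a < b < c < d < e < f < g. The simplices of K, each written with vertices in increasing order, are:

  0-simplices (7): a, b, c, d, e, f, g
  1-simplices (18): ab, ac, ad, ae, af, ag, bc, be, bf, bg, ce, cf, cg, de, df, dg, ef, fg
  2-simplices (12): abf, abg, ace, acf, ade, adg, bce, bcg, bef, cfg, def, dfg

so the chain groups are C_0 ≅ Z^7, C_1 ≅ Z^18, C_2 ≅ Z^12.

Boundary ∂_1: C_1 → C_0 maps an edge to its endpoints' difference, ∂[p,q] = q − p.
The 7×18 boundary matrix has rank 6 and Smith normal form diag(1,1,1,1,1,1).

The boundary map ∂_2: C_2 → C_1 sends each 2-simplex [p,q,r] to [q,r] − [p,r] + [p,q]. For instance
  ∂dfg = fg − dg + df,
  ∂abf = bf − af + ab.
The 18×12 boundary matrix has rank 12 and Smith normal form diag(1,1,1,1,1,1,1,1,1,1,1,2).

Reading off H_k = ker ∂_k / im ∂_{k+1}:

  H_0: rank C_0 − rank ∂_1 = 7 − 6 = 1, and the invariant factors of ∂_1 are all 1, so H_0 ≅ Z.

(K is a triangulation of the real projective plane RP^2.)

H_0 ≅ Z.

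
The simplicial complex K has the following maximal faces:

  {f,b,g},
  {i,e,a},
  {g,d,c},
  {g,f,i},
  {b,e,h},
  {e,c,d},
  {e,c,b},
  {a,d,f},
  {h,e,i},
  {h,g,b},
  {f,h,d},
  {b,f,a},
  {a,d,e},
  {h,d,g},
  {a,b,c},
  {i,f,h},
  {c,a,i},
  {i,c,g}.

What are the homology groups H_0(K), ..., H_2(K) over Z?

Fix the vertex order a < b < c < d < e < f < g < h < i and write every simplex with vertices in increasing order. Then dim K = 2 and the simplices of K are:

  0-simplices (9): a, b, c, d, e, f, g, h, i
  1-simplices (27): ab, ac, ad, ae, af, ai, bc, be, bf, bg, bh, cd, ce, cg, ci, de, df, dg, dh, eh, ei, fg, fh, fi, gh, gi, hi
  2-simplices (18): abc, abf, aci, ade, adf, aei, bce, beh, bfg, bgh, cde, cdg, cgi, dfh, dgh, ehi, fgi, fhi

Hence C_0 ≅ Z^9, C_1 ≅ Z^27, C_2 ≅ Z^18.

Boundary ∂_1: C_1 → C_0 sends each edge [p,q] (with p < q) to q − p. For instance
  ∂ei = i − e.
As a 9×27 matrix over Z this has rank 8, with invariant factors (1,1,1,1,1,1,1,1).

Boundary ∂_2: C_2 → C_1 acts by ∂[p,q,r] = [q,r] − [p,r] + [p,q]. For instance
  ∂dgh = gh − dh + dg,
  ∂bfg = fg − bg + bf.
As a 27×18 matrix over Z this has rank 18, with invariant factors (1,1,1,1,1,1,1,1,1,1,1,1,1,1,1,1,1,2).

From H_k ≅ ker(∂_k) / im(∂_{k+1}) we obtain:

  H_0: rank C_0 − rank ∂_1 = 9 − 8 = 1, and the invariant factors of ∂_1 are all 1, so H_0 = Z.
  H_1: rank ker ∂_1 − rank ∂_2 = (27 − 8) − 18 = 1, and ∂_2 has invariant factor 2 > 1, so H_1 = Z × Z/2.
  H_2: rank ker ∂_2 − rank ∂_3 = (18 − 18) − 0 = 0, and there is no ∂_3, so H_2 = 0.

As a check, the Euler characteristic is 9 − 27 + 18 = 0, which agrees with 1 − 1 + 0 = 0.

H_0 ≅ Z,  H_1 ≅ Z × Z/2,  H_2 = 0.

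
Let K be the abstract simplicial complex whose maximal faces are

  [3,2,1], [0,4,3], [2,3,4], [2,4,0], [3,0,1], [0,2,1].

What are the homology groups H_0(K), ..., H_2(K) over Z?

H_0 ≅ Z,  H_1 = 0,  H_2 ≅ Z.

Order the vertices as 0 < 1 < 2 < 3 < 4. Listing each simplex with vertices in this order, K has dimension 2 with simplices:

  0-simplices (5): [0], [1], [2], [3], [4]
  1-simplices (9): [0,1], [0,2], [0,3], [0,4], [1,2], [1,3], [2,3], [2,4], [3,4]
  2-simplices (6): [0,1,2], [0,1,3], [0,2,4], [0,3,4], [1,2,3], [2,3,4]

Hence C_0 ≅ Z^5, C_1 ≅ Z^9, C_2 ≅ Z^6.

∂_1: C_1 → C_0 is given by ∂[p,q] = [q] − [p].
The resulting 5×9 matrix has rank 4, and its Smith normal form has invariant factors (1,1,1,1).

The boundary map ∂_2: C_2 → C_1 maps a triangle to the signed sum of its edges. For instance
  ∂[0,1,3] = [1,3] − [0,3] + [0,1],
  ∂[2,3,4] = [3,4] − [2,4] + [2,3].
The 9×6 boundary matrix has rank 5 and Smith normal form diag(1,1,1,1,1).

Reading off H_k = ker ∂_k / im ∂_{k+1}:

  H_0: rank C_0 − rank ∂_1 = 5 − 4 = 1, and the invariant factors of ∂_1 are all 1, so H_0 = Z.
  H_1: rank ker ∂_1 − rank ∂_2 = (9 − 4) − 5 = 0, and the invariant factors of ∂_2 are all 1, so H_1 = 0.
  H_2: rank ker ∂_2 − rank ∂_3 = (6 − 5) − 0 = 1, and there is no ∂_3, so H_2 = Z.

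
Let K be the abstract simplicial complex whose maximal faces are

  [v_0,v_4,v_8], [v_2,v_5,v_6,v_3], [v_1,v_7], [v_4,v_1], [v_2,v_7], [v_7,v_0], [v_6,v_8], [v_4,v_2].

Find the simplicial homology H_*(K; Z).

H_0 ≅ Z,  H_1 ≅ Z^3,  H_2 = 0,  H_3 = 0.

K has 9 vertices, 15 edges, 5 triangles, 1 3-simplex.
rank ∂_0 = 0, rank ∂_1 = 8 ⇒ b_0 = 9 − 0 − 8 = 1; all invariant factors of ∂_1 are 1 so no torsion. So H_0 ≅ Z.
rank ∂_1 = 8, rank ∂_2 = 4 ⇒ b_1 = 15 − 8 − 4 = 3; all invariant factors of ∂_2 are 1 so no torsion. So H_1 ≅ Z^3.
rank ∂_2 = 4, rank ∂_3 = 1 ⇒ b_2 = 5 − 4 − 1 = 0; all invariant factors of ∂_3 are 1 so no torsion. So H_2 ≅ 0.
rank ∂_3 = 1, rank ∂_4 = 0 ⇒ b_3 = 1 − 1 − 0 = 0. So H_3 ≅ 0.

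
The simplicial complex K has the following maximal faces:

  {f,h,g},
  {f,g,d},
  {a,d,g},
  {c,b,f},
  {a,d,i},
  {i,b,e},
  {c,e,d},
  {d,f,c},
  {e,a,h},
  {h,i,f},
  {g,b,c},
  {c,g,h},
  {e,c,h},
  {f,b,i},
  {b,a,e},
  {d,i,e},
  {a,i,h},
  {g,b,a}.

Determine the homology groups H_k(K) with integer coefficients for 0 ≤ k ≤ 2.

Fix the vertex order a < b < c < d < e < f < g < h < i and write every simplex with vertices in increasing order. Then dim K = 2 and the simplices of K are:

  0-simplices (9): a, b, c, d, e, f, g, h, i
  1-simplices (27): ab, ad, ae, ag, ah, ai, bc, be, bf, bg, bi, cd, ce, cf, cg, ch, de, df, dg, di, eh, ei, fg, fh, fi, gh, hi
  2-simplices (18): abe, abg, adg, adi, aeh, ahi, bcf, bcg, bei, bfi, cde, cdf, ceh, cgh, dei, dfg, fgh, fhi

giving chain groups C_0 ≅ Z^9, C_1 ≅ Z^27, C_2 ≅ Z^18.

Boundary ∂_1: C_1 → C_0 sends each edge [p,q] (with p < q) to q − p. For instance
  ∂ad = d − a.
As a 9×27 matrix over Z this has rank 8, with invariant factors (1,1,1,1,1,1,1,1).

∂_2: C_2 → C_1 maps a triangle to the signed sum of its edges. For instance
  ∂aeh = eh − ah + ae,
  ∂adg = dg − ag + ad.
The resulting 27×18 matrix has rank 18, and its Smith normal form has invariant factors (1,1,1,1,1,1,1,1,1,1,1,1,1,1,1,1,1,2).

Reading off H_k = ker ∂_k / im ∂_{k+1}:

  H_0: rank C_0 − rank ∂_1 = 9 − 8 = 1, and the invariant factors of ∂_1 are all 1, so H_0 ≅ Z.
  H_1: rank ker ∂_1 − rank ∂_2 = (27 − 8) − 18 = 1, and ∂_2 has invariant factor 2 > 1, so H_1 ≅ Z ⊕ Z/2.
  H_2: rank ker ∂_2 − rank ∂_3 = (18 − 18) − 0 = 0, and there is no ∂_3, so H_2 ≅ 0.

As a check, the Euler characteristic is 9 − 27 + 18 = 0, which agrees with 1 − 1 + 0 = 0.

H_0 ≅ Z,  H_1 ≅ Z ⊕ Z/2,  H_2 = 0.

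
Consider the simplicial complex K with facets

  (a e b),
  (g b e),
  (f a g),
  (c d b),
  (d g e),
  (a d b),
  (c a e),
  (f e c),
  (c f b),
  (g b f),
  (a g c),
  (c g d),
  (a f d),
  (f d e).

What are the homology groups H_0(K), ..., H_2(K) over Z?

H_0 ≅ Z,  H_1 ≅ Z^2,  H_2 ≅ Z.

Take the total order a < b < c < d < e < f < g on the vertex set. Then K (dimension 2) consists of the simplices:

  0-simplices (7): a, b, c, d, e, f, g
  1-simplices (21): ab, ac, ad, ae, af, ag, bc, bd, be, bf, bg, cd, ce, cf, cg, de, df, dg, ef, eg, fg
  2-simplices (14): abd, abe, ace, acg, adf, afg, bcd, bcf, beg, bfg, cdg, cef, def, deg

Hence C_0 ≅ Z^7, C_1 ≅ Z^21, C_2 ≅ Z^14.

∂_1: C_1 → C_0 sends each edge [p,q] (with p < q) to q − p.
The 7×21 boundary matrix has rank 6 and Smith normal form diag(1,1,1,1,1,1).

The boundary map ∂_2: C_2 → C_1 acts by ∂[p,q,r] = [q,r] − [p,r] + [p,q]. For instance
  ∂deg = eg − dg + de,
  ∂afg = fg − ag + af.
This gives a 21×14 integer matrix of rank 13; reducing to Smith normal form yields diagonal entries (1,1,1,1,1,1,1,1,1,1,1,1,1).

From H_k ≅ ker(∂_k) / im(∂_{k+1}) we obtain:

  H_0: rank C_0 − rank ∂_1 = 7 − 6 = 1, and the invariant factors of ∂_1 are all 1, so H_0 = Z.
  H_1: rank ker ∂_1 − rank ∂_2 = (21 − 6) − 13 = 2, and the invariant factors of ∂_2 are all 1, so H_1 = Z^2.
  H_2: rank ker ∂_2 − rank ∂_3 = (14 − 13) − 0 = 1, and there is no ∂_3, so H_2 = Z.

As a check, the Euler characteristic is 7 − 21 + 14 = 0, which agrees with 1 − 2 + 1 = 0.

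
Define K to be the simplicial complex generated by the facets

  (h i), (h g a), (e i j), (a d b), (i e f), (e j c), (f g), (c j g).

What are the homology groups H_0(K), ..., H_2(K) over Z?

Order the vertices as a < b < c < d < e < f < g < h < i < j. Listing each simplex with vertices in this order, K has dimension 2 with simplices:

  0-simplices (10): a, b, c, d, e, f, g, h, i, j
  1-simplices (17): ab, ad, ag, ah, bd, ce, cg, cj, ef, ei, ej, fg, fi, gh, gj, hi, ij
  2-simplices (6): abd, agh, cej, cgj, efi, eij

Hence C_0 ≅ Z^10, C_1 ≅ Z^17, C_2 ≅ Z^6.

∂_1: C_1 → C_0 is given by ∂[p,q] = [q] − [p]. For instance
  ∂ij = j − i.
As a 10×17 matrix over Z this has rank 9, with invariant factors (1,1,1,1,1,1,1,1,1).

∂_2: C_2 → C_1 sends each 2-simplex [p,q,r] to [q,r] − [p,r] + [p,q]. For instance
  ∂cgj = gj − cj + cg,
  ∂efi = fi − ei + ef.
This gives a 17×6 integer matrix of rank 6; reducing to Smith normal form yields diagonal entries (1,1,1,1,1,1).

Computing H_k = (kernel of ∂_k) / (image of ∂_{k+1}):

  H_0: rank C_0 − rank ∂_1 = 10 − 9 = 1, and the invariant factors of ∂_1 are all 1, so H_0 ≅ Z.
  H_1: rank ker ∂_1 − rank ∂_2 = (17 − 9) − 6 = 2, and the invariant factors of ∂_2 are all 1, so H_1 ≅ Z^2.
  H_2: rank ker ∂_2 − rank ∂_3 = (6 − 6) − 0 = 0, and there is no ∂_3, so H_2 ≅ 0.

As a check, the Euler characteristic is 10 − 17 + 6 = -1, which agrees with 1 − 2 + 0 = -1.

H_0 = Z,  H_1 = Z^2,  H_2 = 0.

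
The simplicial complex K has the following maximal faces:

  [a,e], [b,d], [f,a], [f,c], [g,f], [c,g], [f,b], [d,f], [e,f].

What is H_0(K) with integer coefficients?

Take the total order a < b < c < d < e < f < g on the vertex set. Then K (dimension 1) consists of the simplices:

  0-simplices (7): a, b, c, d, e, f, g
  1-simplices (9): ae, af, bd, bf, cf, cg, df, ef, fg

so the chain groups are C_0 ≅ Z^7, C_1 ≅ Z^9.

∂_1: C_1 → C_0 maps an edge to its endpoints' difference, ∂[p,q] = q − p. For instance
  ∂af = f − a.
This gives a 7×9 integer matrix of rank 6; reducing to Smith normal form yields diagonal entries (1,1,1,1,1,1).

Reading off H_k = ker ∂_k / im ∂_{k+1}:

  H_0: rank C_0 − rank ∂_1 = 7 − 6 = 1, and the invariant factors of ∂_1 are all 1, so H_0 ≅ Z.

H_0 ≅ Z.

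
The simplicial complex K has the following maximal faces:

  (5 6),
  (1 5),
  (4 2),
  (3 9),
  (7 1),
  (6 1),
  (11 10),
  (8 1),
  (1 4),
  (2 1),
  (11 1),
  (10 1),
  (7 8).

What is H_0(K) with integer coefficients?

H_0 = Z^2.

Take the total order 1 < 2 < 3 < 4 < 5 < 6 < 7 < 8 < 9 < 10 < 11 on the vertex set. Then K (dimension 1) consists of the simplices:

  0-simplices (11): [1], [2], [3], [4], [5], [6], [7], [8], [9], [10], [11]
  1-simplices (13): [1,2], [1,4], [1,5], [1,6], [1,7], [1,8], [1,10], [1,11], [2,4], [3,9], [5,6], [7,8], [10,11]

Hence C_0 ≅ Z^11, C_1 ≅ Z^13.

∂_1: C_1 → C_0 maps an edge to its endpoints' difference, ∂[p,q] = q − p.
The resulting 11×13 matrix has rank 9, and its Smith normal form has invariant factors (1,1,1,1,1,1,1,1,1).

From H_k ≅ ker(∂_k) / im(∂_{k+1}) we obtain:

  H_0: rank C_0 − rank ∂_1 = 11 − 9 = 2, and the invariant factors of ∂_1 are all 1, so H_0 ≅ Z^2.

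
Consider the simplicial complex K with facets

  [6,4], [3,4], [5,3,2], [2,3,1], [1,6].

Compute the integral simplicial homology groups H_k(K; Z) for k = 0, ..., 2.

H_0 = Z,  H_1 = Z,  H_2 = 0.

Fix the vertex order 1 < 2 < 3 < 4 < 5 < 6 and write every simplex with vertices in increasing order. Then dim K = 2 and the simplices of K are:

  0-simplices (6): [1], [2], [3], [4], [5], [6]
  1-simplices (8): [1,2], [1,3], [1,6], [2,3], [2,5], [3,4], [3,5], [4,6]
  2-simplices (2): [1,2,3], [2,3,5]

giving chain groups C_0 ≅ Z^6, C_1 ≅ Z^8, C_2 ≅ Z^2.

Boundary ∂_1: C_1 → C_0 is given by ∂[p,q] = [q] − [p]. For instance
  ∂[2,3] = [3] − [2].
The resulting 6×8 matrix has rank 5, and its Smith normal form has invariant factors (1,1,1,1,1).

The boundary map ∂_2: C_2 → C_1 maps a triangle to the signed sum of its edges. For instance
  ∂[1,2,3] = [2,3] − [1,3] + [1,2],
  ∂[2,3,5] = [3,5] − [2,5] + [2,3].
The 8×2 boundary matrix has rank 2 and Smith normal form diag(1,1).

Now H_k = ker ∂_k / im ∂_{k+1}, so:

  H_0: rank C_0 − rank ∂_1 = 6 − 5 = 1, and the invariant factors of ∂_1 are all 1, so H_0 ≅ Z.
  H_1: rank ker ∂_1 − rank ∂_2 = (8 − 5) − 2 = 1, and the invariant factors of ∂_2 are all 1, so H_1 ≅ Z.
  H_2: rank ker ∂_2 − rank ∂_3 = (2 − 2) − 0 = 0, and there is no ∂_3, so H_2 ≅ 0.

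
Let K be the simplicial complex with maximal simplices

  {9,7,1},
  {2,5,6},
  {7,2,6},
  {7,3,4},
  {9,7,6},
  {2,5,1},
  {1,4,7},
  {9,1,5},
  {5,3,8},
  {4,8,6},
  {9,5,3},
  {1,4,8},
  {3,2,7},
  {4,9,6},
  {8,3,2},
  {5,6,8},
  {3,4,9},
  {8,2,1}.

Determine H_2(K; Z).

H_2 ≅ 0.

Order the vertices as 1 < 2 < 3 < 4 < 5 < 6 < 7 < 8 < 9. Listing each simplex with vertices in this order, K has dimension 2 with simplices:

  0-simplices (9): [1], [2], [3], [4], [5], [6], [7], [8], [9]
  1-simplices (27): (27 of them)
  2-simplices (18): [1,2,5], [1,2,8], [1,4,7], [1,4,8], [1,5,9], [1,7,9], [2,3,7], [2,3,8], [2,5,6], [2,6,7], [3,4,7], [3,4,9], [3,5,8], [3,5,9], [4,6,8], [4,6,9], [5,6,8], [6,7,9]

Hence C_0 ≅ Z^9, C_1 ≅ Z^27, C_2 ≅ Z^18.

Boundary ∂_1: C_1 → C_0 is given by ∂[p,q] = [q] − [p]. For instance
  ∂[1,5] = [5] − [1].
This gives a 9×27 integer matrix of rank 8; reducing to Smith normal form yields diagonal entries (1,1,1,1,1,1,1,1).

∂_2: C_2 → C_1 maps a triangle to the signed sum of its edges. For instance
  ∂[3,4,7] = [4,7] − [3,7] + [3,4],
  ∂[5,6,8] = [6,8] − [5,8] + [5,6].
The resulting 27×18 matrix has rank 18, and its Smith normal form has invariant factors (1,1,1,1,1,1,1,1,1,1,1,1,1,1,1,1,1,2).

Reading off H_k = ker ∂_k / im ∂_{k+1}:

  H_2: rank ker ∂_2 − rank ∂_3 = (18 − 18) − 0 = 0, and there is no ∂_3, so H_2 ≅ 0.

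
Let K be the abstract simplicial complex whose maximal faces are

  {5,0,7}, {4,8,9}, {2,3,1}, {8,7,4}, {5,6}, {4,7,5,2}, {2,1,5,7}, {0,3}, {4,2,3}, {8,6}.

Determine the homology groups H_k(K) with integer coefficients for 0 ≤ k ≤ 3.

K has 10 vertices, 21 edges, 12 triangles, 2 3-simplices.
rank ∂_0 = 0, rank ∂_1 = 9 ⇒ b_0 = 10 − 0 − 9 = 1; all invariant factors of ∂_1 are 1 so no torsion. So H_0 = Z.
rank ∂_1 = 9, rank ∂_2 = 10 ⇒ b_1 = 21 − 9 − 10 = 2; all invariant factors of ∂_2 are 1 so no torsion. So H_1 = Z^2.
rank ∂_2 = 10, rank ∂_3 = 2 ⇒ b_2 = 12 − 10 − 2 = 0; all invariant factors of ∂_3 are 1 so no torsion. So H_2 = 0.
rank ∂_3 = 2, rank ∂_4 = 0 ⇒ b_3 = 2 − 2 − 0 = 0. So H_3 = 0.

H_0 = Z,  H_1 = Z^2,  H_2 = 0,  H_3 = 0.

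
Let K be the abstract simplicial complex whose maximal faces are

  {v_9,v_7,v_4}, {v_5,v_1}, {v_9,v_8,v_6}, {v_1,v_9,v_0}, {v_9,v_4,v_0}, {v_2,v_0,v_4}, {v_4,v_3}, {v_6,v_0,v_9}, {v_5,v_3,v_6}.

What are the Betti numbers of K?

b_0 = 1, b_1 = 2, b_2 = 0.

Take the total order v_0 < v_1 < v_2 < v_3 < v_4 < v_5 < v_6 < v_7 < v_8 < v_9 on the vertex set. Then K (dimension 2) consists of the simplices:

  0-simplices (10): [v_0], [v_1], [v_2], [v_3], [v_4], [v_5], [v_6], [v_7], [v_8], [v_9]
  1-simplices (18): (18 of them)
  2-simplices (7): [v_0,v_1,v_9], [v_0,v_2,v_4], [v_0,v_4,v_9], [v_0,v_6,v_9], [v_3,v_5,v_6], [v_4,v_7,v_9], [v_6,v_8,v_9]

giving chain groups C_0 ≅ Z^10, C_1 ≅ Z^18, C_2 ≅ Z^7.

Boundary ∂_1: C_1 → C_0 is given by ∂[p,q] = [q] − [p]. For instance
  ∂[v_6,v_9] = [v_9] − [v_6].
As a 10×18 matrix over Z this has rank 9, with invariant factors (1,1,1,1,1,1,1,1,1).

The boundary map ∂_2: C_2 → C_1 sends each 2-simplex [p,q,r] to [q,r] − [p,r] + [p,q]. For instance
  ∂[v_0,v_2,v_4] = [v_2,v_4] − [v_0,v_4] + [v_0,v_2],
  ∂[v_3,v_5,v_6] = [v_5,v_6] − [v_3,v_6] + [v_3,v_5].
The 18×7 boundary matrix has rank 7 and Smith normal form diag(1,1,1,1,1,1,1).

Reading off H_k = ker ∂_k / im ∂_{k+1}:

  H_0: rank C_0 − rank ∂_1 = 10 − 9 = 1, and the invariant factors of ∂_1 are all 1, so H_0 ≅ Z.
  H_1: rank ker ∂_1 − rank ∂_2 = (18 − 9) − 7 = 2, and the invariant factors of ∂_2 are all 1, so H_1 ≅ Z^2.
  H_2: rank ker ∂_2 − rank ∂_3 = (7 − 7) − 0 = 0, and there is no ∂_3, so H_2 ≅ 0.

As a check, the Euler characteristic is 10 − 18 + 7 = -1, which agrees with 1 − 2 + 0 = -1.

Hence the Betti numbers are b_0 = 1, b_1 = 2, b_2 = 0.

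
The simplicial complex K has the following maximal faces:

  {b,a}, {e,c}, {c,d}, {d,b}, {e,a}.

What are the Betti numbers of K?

b_0 = 1, b_1 = 1.

Fix the vertex order a < b < c < d < e and write every simplex with vertices in increasing order. Then dim K = 1 and the simplices of K are:

  0-simplices (5): a, b, c, d, e
  1-simplices (5): ab, ae, bd, cd, ce

so the chain groups are C_0 ≅ Z^5, C_1 ≅ Z^5.

The boundary map ∂_1: C_1 → C_0 sends each edge [p,q] (with p < q) to q − p. For instance
  ∂ab = b − a.
This gives a 5×5 integer matrix of rank 4; reducing to Smith normal form yields diagonal entries (1,1,1,1).

From H_k ≅ ker(∂_k) / im(∂_{k+1}) we obtain:

  H_0: rank C_0 − rank ∂_1 = 5 − 4 = 1, and the invariant factors of ∂_1 are all 1, so H_0 ≅ Z.
  H_1: rank ker ∂_1 − rank ∂_2 = (5 − 4) − 0 = 1, and there is no ∂_2, so H_1 ≅ Z.

Hence the Betti numbers are b_0 = 1, b_1 = 1.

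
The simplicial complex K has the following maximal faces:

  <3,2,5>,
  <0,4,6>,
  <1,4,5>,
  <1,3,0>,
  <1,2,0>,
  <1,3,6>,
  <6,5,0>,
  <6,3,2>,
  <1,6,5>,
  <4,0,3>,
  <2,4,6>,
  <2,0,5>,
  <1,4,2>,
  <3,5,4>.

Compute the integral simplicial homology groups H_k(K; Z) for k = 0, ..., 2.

H_0 ≅ Z,  H_1 ≅ Z^2,  H_2 ≅ Z.

Order the vertices as 0 < 1 < 2 < 3 < 4 < 5 < 6. Listing each simplex with vertices in this order, K has dimension 2 with simplices:

  0-simplices (7): [0], [1], [2], [3], [4], [5], [6]
  1-simplices (21): [0,1], [0,2], [0,3], [0,4], [0,5], [0,6], [1,2], [1,3], [1,4], [1,5], [1,6], [2,3], [2,4], [2,5], [2,6], [3,4], [3,5], [3,6], [4,5], [4,6], [5,6]
  2-simplices (14): [0,1,2], [0,1,3], [0,2,5], [0,3,4], [0,4,6], [0,5,6], [1,2,4], [1,3,6], [1,4,5], [1,5,6], [2,3,5], [2,3,6], [2,4,6], [3,4,5]

Hence C_0 ≅ Z^7, C_1 ≅ Z^21, C_2 ≅ Z^14.

Boundary ∂_1: C_1 → C_0 sends each edge [p,q] (with p < q) to q − p. For instance
  ∂[1,6] = [6] − [1].
As a 7×21 matrix over Z this has rank 6, with invariant factors (1,1,1,1,1,1).

∂_2: C_2 → C_1 acts by ∂[p,q,r] = [q,r] − [p,r] + [p,q]. For instance
  ∂[2,3,6] = [3,6] − [2,6] + [2,3],
  ∂[2,4,6] = [4,6] − [2,6] + [2,4].
This gives a 21×14 integer matrix of rank 13; reducing to Smith normal form yields diagonal entries (1,1,1,1,1,1,1,1,1,1,1,1,1).

Computing H_k = (kernel of ∂_k) / (image of ∂_{k+1}):

  H_0: rank C_0 − rank ∂_1 = 7 − 6 = 1, and the invariant factors of ∂_1 are all 1, so H_0 ≅ Z.
  H_1: rank ker ∂_1 − rank ∂_2 = (21 − 6) − 13 = 2, and the invariant factors of ∂_2 are all 1, so H_1 ≅ Z^2.
  H_2: rank ker ∂_2 − rank ∂_3 = (14 − 13) − 0 = 1, and there is no ∂_3, so H_2 ≅ Z.

As a check, the Euler characteristic is 7 − 21 + 14 = 0, which agrees with 1 − 2 + 1 = 0.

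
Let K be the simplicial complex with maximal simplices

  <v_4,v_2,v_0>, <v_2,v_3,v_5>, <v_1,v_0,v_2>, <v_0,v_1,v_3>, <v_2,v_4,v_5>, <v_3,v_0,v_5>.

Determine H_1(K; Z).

H_1 = Z.

We work with the vertex ordering v_0 < v_1 < v_2 < v_3 < v_4 < v_5. The simplices of K, each written with vertices in increasing order, are:

  0-simplices (6): [v_0], [v_1], [v_2], [v_3], [v_4], [v_5]
  1-simplices (12): [v_0,v_1], [v_0,v_2], [v_0,v_3], [v_0,v_4], [v_0,v_5], [v_1,v_2], [v_1,v_3], [v_2,v_3], [v_2,v_4], [v_2,v_5], [v_3,v_5], [v_4,v_5]
  2-simplices (6): [v_0,v_1,v_2], [v_0,v_1,v_3], [v_0,v_2,v_4], [v_0,v_3,v_5], [v_2,v_3,v_5], [v_2,v_4,v_5]

so the chain groups are C_0 ≅ Z^6, C_1 ≅ Z^12, C_2 ≅ Z^6.

The boundary map ∂_1: C_1 → C_0 sends each edge [p,q] (with p < q) to q − p. For instance
  ∂[v_4,v_5] = [v_5] − [v_4].
This gives a 6×12 integer matrix of rank 5; reducing to Smith normal form yields diagonal entries (1,1,1,1,1).

∂_2: C_2 → C_1 sends each 2-simplex [p,q,r] to [q,r] − [p,r] + [p,q]. For instance
  ∂[v_2,v_4,v_5] = [v_4,v_5] − [v_2,v_5] + [v_2,v_4],
  ∂[v_0,v_1,v_3] = [v_1,v_3] − [v_0,v_3] + [v_0,v_1].
This gives a 12×6 integer matrix of rank 6; reducing to Smith normal form yields diagonal entries (1,1,1,1,1,1).

Now H_k = ker ∂_k / im ∂_{k+1}, so:

  H_1: rank ker ∂_1 − rank ∂_2 = (12 − 5) − 6 = 1, and the invariant factors of ∂_2 are all 1, so H_1 = Z.

(K is a triangulation of the cylinder S^1 x I.)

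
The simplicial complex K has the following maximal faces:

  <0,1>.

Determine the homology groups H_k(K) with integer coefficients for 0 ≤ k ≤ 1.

We work with the vertex ordering 0 < 1. The simplices of K, each written with vertices in increasing order, are:

  0-simplices (2): [0], [1]
  1-simplices (1): [0,1]

Hence C_0 ≅ Z^2, C_1 ≅ Z^1.

∂_1: C_1 → C_0 is given by ∂[p,q] = [q] − [p].
As a 2×1 matrix over Z this has rank 1, with invariant factors (1).

Now H_k = ker ∂_k / im ∂_{k+1}, so:

  H_0: rank C_0 − rank ∂_1 = 2 − 1 = 1, and the invariant factors of ∂_1 are all 1, so H_0 ≅ Z.
  H_1: rank ker ∂_1 − rank ∂_2 = (1 − 1) − 0 = 0, and there is no ∂_2, so H_1 ≅ 0.

(K is a triangulation of the 1-simplex.)

H_0 = Z,  H_1 = 0.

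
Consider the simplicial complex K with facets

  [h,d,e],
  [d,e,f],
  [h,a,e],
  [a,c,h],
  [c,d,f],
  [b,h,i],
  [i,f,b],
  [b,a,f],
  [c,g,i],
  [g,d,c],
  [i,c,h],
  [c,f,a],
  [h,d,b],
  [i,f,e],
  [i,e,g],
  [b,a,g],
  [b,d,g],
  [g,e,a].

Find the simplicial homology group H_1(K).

H_1 ≅ Z^2.

K has 9 vertices, 27 edges, 18 triangles.
rank ∂_1 = 8, rank ∂_2 = 17 ⇒ b_1 = 27 − 8 − 17 = 2; all invariant factors of ∂_2 are 1 so no torsion. So H_1 ≅ Z^2.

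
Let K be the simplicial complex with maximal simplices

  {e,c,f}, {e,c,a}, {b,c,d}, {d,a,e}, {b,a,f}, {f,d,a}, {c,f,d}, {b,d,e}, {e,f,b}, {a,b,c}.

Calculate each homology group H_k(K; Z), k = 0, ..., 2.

H_0 = Z,  H_1 = Z/2,  H_2 = 0.

We work with the vertex ordering a < b < c < d < e < f. The simplices of K, each written with vertices in increasing order, are:

  0-simplices (6): a, b, c, d, e, f
  1-simplices (15): ab, ac, ad, ae, af, bc, bd, be, bf, cd, ce, cf, de, df, ef
  2-simplices (10): abc, abf, ace, ade, adf, bcd, bde, bef, cdf, cef

giving chain groups C_0 ≅ Z^6, C_1 ≅ Z^15, C_2 ≅ Z^10.

Boundary ∂_1: C_1 → C_0 sends each edge [p,q] (with p < q) to q − p.
The 6×15 boundary matrix has rank 5 and Smith normal form diag(1,1,1,1,1).

Boundary ∂_2: C_2 → C_1 acts by ∂[p,q,r] = [q,r] − [p,r] + [p,q]. For instance
  ∂cef = ef − cf + ce,
  ∂ade = de − ae + ad.
The 15×10 boundary matrix has rank 10 and Smith normal form diag(1,1,1,1,1,1,1,1,1,2).

Computing H_k = (kernel of ∂_k) / (image of ∂_{k+1}):

  H_0: rank C_0 − rank ∂_1 = 6 − 5 = 1, and the invariant factors of ∂_1 are all 1, so H_0 ≅ Z.
  H_1: rank ker ∂_1 − rank ∂_2 = (15 − 5) − 10 = 0, and ∂_2 has invariant factor 2 > 1, so H_1 ≅ Z/2.
  H_2: rank ker ∂_2 − rank ∂_3 = (10 − 10) − 0 = 0, and there is no ∂_3, so H_2 ≅ 0.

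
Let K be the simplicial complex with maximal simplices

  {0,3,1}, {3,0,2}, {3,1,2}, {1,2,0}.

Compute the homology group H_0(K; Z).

H_0 = Z.

Order the vertices as 0 < 1 < 2 < 3. Listing each simplex with vertices in this order, K has dimension 2 with simplices:

  0-simplices (4): [0], [1], [2], [3]
  1-simplices (6): [0,1], [0,2], [0,3], [1,2], [1,3], [2,3]
  2-simplices (4): [0,1,2], [0,1,3], [0,2,3], [1,2,3]

so the chain groups are C_0 ≅ Z^4, C_1 ≅ Z^6, C_2 ≅ Z^4.

∂_1: C_1 → C_0 is given by ∂[p,q] = [q] − [p]. For instance
  ∂[0,3] = [3] − [0].
The 4×6 boundary matrix has rank 3 and Smith normal form diag(1,1,1).

∂_2: C_2 → C_1 maps a triangle to the signed sum of its edges. For instance
  ∂[1,2,3] = [2,3] − [1,3] + [1,2],
  ∂[0,1,3] = [1,3] − [0,3] + [0,1].
As a 6×4 matrix over Z this has rank 3, with invariant factors (1,1,1).

From H_k ≅ ker(∂_k) / im(∂_{k+1}) we obtain:

  H_0: rank C_0 − rank ∂_1 = 4 − 3 = 1, and the invariant factors of ∂_1 are all 1, so H_0 = Z.

(K is a triangulation of the 2-sphere S^2.)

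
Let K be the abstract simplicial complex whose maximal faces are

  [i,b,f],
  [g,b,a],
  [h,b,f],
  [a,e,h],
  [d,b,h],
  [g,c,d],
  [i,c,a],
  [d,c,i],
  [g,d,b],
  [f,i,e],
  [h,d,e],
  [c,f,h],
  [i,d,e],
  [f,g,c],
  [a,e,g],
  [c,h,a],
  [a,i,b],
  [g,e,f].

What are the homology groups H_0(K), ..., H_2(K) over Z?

H_0 = Z,  H_1 = Z^2,  H_2 = Z.

We work with the vertex ordering a < b < c < d < e < f < g < h < i. The simplices of K, each written with vertices in increasing order, are:

  0-simplices (9): a, b, c, d, e, f, g, h, i
  1-simplices (27): ab, ac, ae, ag, ah, ai, bd, bf, bg, bh, bi, cd, cf, cg, ch, ci, de, dg, dh, di, ef, eg, eh, ei, fg, fh, fi
  2-simplices (18): abg, abi, ach, aci, aeg, aeh, bdg, bdh, bfh, bfi, cdg, cdi, cfg, cfh, deh, dei, efg, efi

Hence C_0 ≅ Z^9, C_1 ≅ Z^27, C_2 ≅ Z^18.

The boundary map ∂_1: C_1 → C_0 is given by ∂[p,q] = [q] − [p]. For instance
  ∂ae = e − a.
The resulting 9×27 matrix has rank 8, and its Smith normal form has invariant factors (1,1,1,1,1,1,1,1).

The boundary map ∂_2: C_2 → C_1 sends each 2-simplex [p,q,r] to [q,r] − [p,r] + [p,q]. For instance
  ∂efg = fg − eg + ef,
  ∂bdh = dh − bh + bd.
This gives a 27×18 integer matrix of rank 17; reducing to Smith normal form yields diagonal entries (1,1,1,1,1,1,1,1,1,1,1,1,1,1,1,1,1).

Reading off H_k = ker ∂_k / im ∂_{k+1}:

  H_0: rank C_0 − rank ∂_1 = 9 − 8 = 1, and the invariant factors of ∂_1 are all 1, so H_0 ≅ Z.
  H_1: rank ker ∂_1 − rank ∂_2 = (27 − 8) − 17 = 2, and the invariant factors of ∂_2 are all 1, so H_1 ≅ Z^2.
  H_2: rank ker ∂_2 − rank ∂_3 = (18 − 17) − 0 = 1, and there is no ∂_3, so H_2 ≅ Z.

As a check, the Euler characteristic is 9 − 27 + 18 = 0, which agrees with 1 − 2 + 1 = 0.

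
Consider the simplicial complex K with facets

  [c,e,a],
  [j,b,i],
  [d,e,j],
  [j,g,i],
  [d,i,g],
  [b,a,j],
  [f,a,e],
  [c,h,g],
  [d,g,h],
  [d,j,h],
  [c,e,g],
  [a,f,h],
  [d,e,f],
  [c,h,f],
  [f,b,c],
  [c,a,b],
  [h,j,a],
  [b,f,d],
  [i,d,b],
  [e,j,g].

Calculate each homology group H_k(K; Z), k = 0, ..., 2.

H_0 ≅ Z,  H_1 ≅ Z × Z/2,  H_2 = 0.

Take the total order a < b < c < d < e < f < g < h < i < j on the vertex set. Then K (dimension 2) consists of the simplices:

  0-simplices (10): a, b, c, d, e, f, g, h, i, j
  1-simplices (30): ab, ac, ae, af, ah, aj, bc, bd, bf, bi, bj, ce, cf, cg, ch, de, df, dg, dh, di, dj, ef, eg, ej, fh, gh, gi, gj, hj, ij
  2-simplices (20): abc, abj, ace, aef, afh, ahj, bcf, bdf, bdi, bij, ceg, cfh, cgh, def, dej, dgh, dgi, dhj, egj, gij

giving chain groups C_0 ≅ Z^10, C_1 ≅ Z^30, C_2 ≅ Z^20.

∂_1: C_1 → C_0 is given by ∂[p,q] = [q] − [p].
This gives a 10×30 integer matrix of rank 9; reducing to Smith normal form yields diagonal entries (1,1,1,1,1,1,1,1,1).

The boundary map ∂_2: C_2 → C_1 acts by ∂[p,q,r] = [q,r] − [p,r] + [p,q]. For instance
  ∂cfh = fh − ch + cf,
  ∂abj = bj − aj + ab.
The 30×20 boundary matrix has rank 20 and Smith normal form diag(1,1,1,1,1,1,1,1,1,1,1,1,1,1,1,1,1,1,1,2).

From H_k ≅ ker(∂_k) / im(∂_{k+1}) we obtain:

  H_0: rank C_0 − rank ∂_1 = 10 − 9 = 1, and the invariant factors of ∂_1 are all 1, so H_0 ≅ Z.
  H_1: rank ker ∂_1 − rank ∂_2 = (30 − 9) − 20 = 1, and ∂_2 has invariant factor 2 > 1, so H_1 ≅ Z × Z/2.
  H_2: rank ker ∂_2 − rank ∂_3 = (20 − 20) − 0 = 0, and there is no ∂_3, so H_2 ≅ 0.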